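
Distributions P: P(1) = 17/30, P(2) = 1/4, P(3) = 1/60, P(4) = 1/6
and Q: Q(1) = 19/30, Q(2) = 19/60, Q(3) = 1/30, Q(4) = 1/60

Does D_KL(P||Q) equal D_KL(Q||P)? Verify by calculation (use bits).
D_KL(P||Q) = 0.3608 bits, D_KL(Q||P) = 0.1876 bits. No — D_KL(P||Q) ≠ D_KL(Q||P) for this pair.

D_KL(P||Q) = Σ P(x) log₂(P(x)/Q(x))

Computing term by term:
  P(1)·log₂(P(1)/Q(1)) = (17/30)·log₂((17/30)/(19/30)) = -0.09093
  P(2)·log₂(P(2)/Q(2)) = (1/4)·log₂((1/4)/(19/60)) = -0.08526
  P(3)·log₂(P(3)/Q(3)) = (1/60)·log₂((1/60)/(1/30)) = -0.01667
  P(4)·log₂(P(4)/Q(4)) = (1/6)·log₂((1/6)/(1/60)) = 0.55365

D_KL(P||Q) = -0.09093 - 0.08526 - 0.01667 + 0.55365 = 0.36079 ≈ 0.3608 bits

D_KL(Q||P) = Σ Q(x) log₂(Q(x)/P(x))

Computing term by term:
  Q(1)·log₂(Q(1)/P(1)) = (19/30)·log₂((19/30)/(17/30)) = 0.10163
  Q(2)·log₂(Q(2)/P(2)) = (19/60)·log₂((19/60)/(1/4)) = 0.10800
  Q(3)·log₂(Q(3)/P(3)) = (1/30)·log₂((1/30)/(1/60)) = 0.03333
  Q(4)·log₂(Q(4)/P(4)) = (1/60)·log₂((1/60)/(1/6)) = -0.05537

D_KL(Q||P) = 0.10163 + 0.10800 + 0.03333 - 0.05537 = 0.18759 ≈ 0.1876 bits

These are NOT equal (difference: 0.1732 bits). KL divergence is asymmetric: D_KL(P||Q) ≠ D_KL(Q||P) in general.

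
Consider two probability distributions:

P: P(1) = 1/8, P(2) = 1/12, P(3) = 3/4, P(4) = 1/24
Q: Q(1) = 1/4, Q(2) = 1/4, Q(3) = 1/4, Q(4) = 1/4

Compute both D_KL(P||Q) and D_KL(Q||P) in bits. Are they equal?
D_KL(P||Q) = 0.8239 bits, D_KL(Q||P) = 0.8962 bits. No, they are not equal.

D_KL(P||Q) = Σ P(x) log₂(P(x)/Q(x))

Computing term by term:
  P(1)·log₂(P(1)/Q(1)) = (1/8)·log₂((1/8)/(1/4)) = -0.12500
  P(2)·log₂(P(2)/Q(2)) = (1/12)·log₂((1/12)/(1/4)) = -0.13208
  P(3)·log₂(P(3)/Q(3)) = (3/4)·log₂((3/4)/(1/4)) = 1.18872
  P(4)·log₂(P(4)/Q(4)) = (1/24)·log₂((1/24)/(1/4)) = -0.10771

D_KL(P||Q) = -0.12500 - 0.13208 + 1.18872 - 0.10771 = 0.82393 ≈ 0.8239 bits

D_KL(Q||P) = Σ Q(x) log₂(Q(x)/P(x))

Computing term by term:
  Q(1)·log₂(Q(1)/P(1)) = (1/4)·log₂((1/4)/(1/8)) = 0.25000
  Q(2)·log₂(Q(2)/P(2)) = (1/4)·log₂((1/4)/(1/12)) = 0.39624
  Q(3)·log₂(Q(3)/P(3)) = (1/4)·log₂((1/4)/(3/4)) = -0.39624
  Q(4)·log₂(Q(4)/P(4)) = (1/4)·log₂((1/4)/(1/24)) = 0.64624

D_KL(Q||P) = 0.25000 + 0.39624 - 0.39624 + 0.64624 = 0.89624 ≈ 0.8962 bits

These are NOT equal (difference: 0.0723 bits). KL divergence is asymmetric: D_KL(P||Q) ≠ D_KL(Q||P) in general.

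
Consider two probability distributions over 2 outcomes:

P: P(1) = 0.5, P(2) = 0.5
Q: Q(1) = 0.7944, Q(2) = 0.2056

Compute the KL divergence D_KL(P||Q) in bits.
0.3071 bits

D_KL(P||Q) = Σ P(x) log₂(P(x)/Q(x))

Computing term by term:
  P(1)·log₂(P(1)/Q(1)) = 0.5·log₂(0.5/0.7944) = -0.33397
  P(2)·log₂(P(2)/Q(2)) = 0.5·log₂(0.5/0.2056) = 0.64104

D_KL(P||Q) = -0.33397 + 0.64104 = 0.30707 ≈ 0.3071 bits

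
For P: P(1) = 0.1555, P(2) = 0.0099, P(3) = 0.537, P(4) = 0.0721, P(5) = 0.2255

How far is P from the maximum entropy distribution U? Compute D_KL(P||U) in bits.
0.5987 bits

U(i) = 1/5 for all i

D_KL(P||U) = Σ P(x) log₂(P(x) / (1/5))
           = Σ P(x) log₂(P(x)) + log₂(5)
           = log₂(5) - H(P)

H(P) = -Σ P(x) log₂(P(x)):
  -P(1)·log₂(P(1)) = -(0.1555)·log₂(0.1555) = 0.41752
  -P(2)·log₂(P(2)) = -(0.0099)·log₂(0.0099) = 0.06592
  -P(3)·log₂(P(3)) = -(0.537)·log₂(0.537) = 0.48169
  -P(4)·log₂(P(4)) = -(0.0721)·log₂(0.0721) = 0.27354
  -P(5)·log₂(P(5)) = -(0.2255)·log₂(0.2255) = 0.48455
H(P) = 0.41752 + 0.06592 + 0.48169 + 0.27354 + 0.48455 = 1.72322 bits

log₂(5) = 2.32193 bits

D_KL(P||U) = 2.32193 - 1.72322 = 0.59871 ≈ 0.5987 bits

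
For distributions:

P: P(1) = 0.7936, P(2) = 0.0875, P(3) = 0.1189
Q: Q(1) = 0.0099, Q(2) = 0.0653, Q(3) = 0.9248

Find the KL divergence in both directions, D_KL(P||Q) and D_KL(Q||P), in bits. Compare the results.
D_KL(P||Q) = 4.7045 bits, D_KL(Q||P) = 2.6467 bits. D_KL(P||Q) is larger than D_KL(Q||P) by 2.0578 bits; the two directions differ.

D_KL(P||Q) = Σ P(x) log₂(P(x)/Q(x))

Computing term by term:
  P(1)·log₂(P(1)/Q(1)) = 0.7936·log₂(0.7936/0.0099) = 5.01939
  P(2)·log₂(P(2)/Q(2)) = 0.0875·log₂(0.0875/0.0653) = 0.03694
  P(3)·log₂(P(3)/Q(3)) = 0.1189·log₂(0.1189/0.9248) = -0.35187

D_KL(P||Q) = 5.01939 + 0.03694 - 0.35187 = 4.70446 ≈ 4.7045 bits

D_KL(Q||P) = Σ Q(x) log₂(Q(x)/P(x))

Computing term by term:
  Q(1)·log₂(Q(1)/P(1)) = 0.0099·log₂(0.0099/0.7936) = -0.06262
  Q(2)·log₂(Q(2)/P(2)) = 0.0653·log₂(0.0653/0.0875) = -0.02757
  Q(3)·log₂(Q(3)/P(3)) = 0.9248·log₂(0.9248/0.1189) = 2.73685

D_KL(Q||P) = -0.06262 - 0.02757 + 2.73685 = 2.64666 ≈ 2.6467 bits

These are NOT equal (difference: 2.0578 bits). KL divergence is asymmetric: D_KL(P||Q) ≠ D_KL(Q||P) in general.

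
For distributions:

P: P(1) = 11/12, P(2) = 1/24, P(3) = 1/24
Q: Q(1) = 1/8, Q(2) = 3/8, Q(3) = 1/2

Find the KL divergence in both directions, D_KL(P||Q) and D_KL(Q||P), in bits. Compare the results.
D_KL(P||Q) = 2.3535 bits, D_KL(Q||P) = 2.6219 bits. D_KL(Q||P) is larger than D_KL(P||Q) by 0.2684 bits; the two directions differ.

D_KL(P||Q) = Σ P(x) log₂(P(x)/Q(x))

Computing term by term:
  P(1)·log₂(P(1)/Q(1)) = (11/12)·log₂((11/12)/(1/8)) = 2.63493
  P(2)·log₂(P(2)/Q(2)) = (1/24)·log₂((1/24)/(3/8)) = -0.13208
  P(3)·log₂(P(3)/Q(3)) = (1/24)·log₂((1/24)/(1/2)) = -0.14937

D_KL(P||Q) = 2.63493 - 0.13208 - 0.14937 = 2.35348 ≈ 2.3535 bits

D_KL(Q||P) = Σ Q(x) log₂(Q(x)/P(x))

Computing term by term:
  Q(1)·log₂(Q(1)/P(1)) = (1/8)·log₂((1/8)/(11/12)) = -0.35931
  Q(2)·log₂(Q(2)/P(2)) = (3/8)·log₂((3/8)/(1/24)) = 1.18872
  Q(3)·log₂(Q(3)/P(3)) = (1/2)·log₂((1/2)/(1/24)) = 1.79248

D_KL(Q||P) = -0.35931 + 1.18872 + 1.79248 = 2.62189 ≈ 2.6219 bits

These are NOT equal (difference: 0.2684 bits). KL divergence is asymmetric: D_KL(P||Q) ≠ D_KL(Q||P) in general.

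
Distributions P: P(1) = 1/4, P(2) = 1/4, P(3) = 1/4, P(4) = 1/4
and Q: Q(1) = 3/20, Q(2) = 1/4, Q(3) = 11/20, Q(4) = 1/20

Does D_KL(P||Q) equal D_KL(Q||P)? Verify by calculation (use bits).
D_KL(P||Q) = 0.4803 bits, D_KL(Q||P) = 0.3990 bits. No — D_KL(P||Q) ≠ D_KL(Q||P) for this pair.

D_KL(P||Q) = Σ P(x) log₂(P(x)/Q(x))

Computing term by term:
  P(1)·log₂(P(1)/Q(1)) = (1/4)·log₂((1/4)/(3/20)) = 0.18424
  P(2)·log₂(P(2)/Q(2)) = (1/4)·log₂((1/4)/(1/4)) = 0.00000
  P(3)·log₂(P(3)/Q(3)) = (1/4)·log₂((1/4)/(11/20)) = -0.28438
  P(4)·log₂(P(4)/Q(4)) = (1/4)·log₂((1/4)/(1/20)) = 0.58048

D_KL(P||Q) = 0.18424 + 0.00000 - 0.28438 + 0.58048 = 0.48034 ≈ 0.4803 bits

D_KL(Q||P) = Σ Q(x) log₂(Q(x)/P(x))

Computing term by term:
  Q(1)·log₂(Q(1)/P(1)) = (3/20)·log₂((3/20)/(1/4)) = -0.11054
  Q(2)·log₂(Q(2)/P(2)) = (1/4)·log₂((1/4)/(1/4)) = 0.00000
  Q(3)·log₂(Q(3)/P(3)) = (11/20)·log₂((11/20)/(1/4)) = 0.62563
  Q(4)·log₂(Q(4)/P(4)) = (1/20)·log₂((1/20)/(1/4)) = -0.11610

D_KL(Q||P) = -0.11054 + 0.00000 + 0.62563 - 0.11610 = 0.39899 ≈ 0.3990 bits

These are NOT equal (difference: 0.0813 bits). KL divergence is asymmetric: D_KL(P||Q) ≠ D_KL(Q||P) in general.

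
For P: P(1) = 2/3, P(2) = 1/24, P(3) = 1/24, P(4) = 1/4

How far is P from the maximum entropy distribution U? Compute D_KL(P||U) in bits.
0.7279 bits

U(i) = 1/4 for all i

D_KL(P||U) = Σ P(x) log₂(P(x) / (1/4))
           = Σ P(x) log₂(P(x)) + log₂(4)
           = log₂(4) - H(P)

H(P) = -Σ P(x) log₂(P(x)):
  -P(1)·log₂(P(1)) = -(2/3)·log₂(2/3) = 0.38998
  -P(2)·log₂(P(2)) = -(1/24)·log₂(1/24) = 0.19104
  -P(3)·log₂(P(3)) = -(1/24)·log₂(1/24) = 0.19104
  -P(4)·log₂(P(4)) = -(1/4)·log₂(1/4) = 0.50000
H(P) = 0.38998 + 0.19104 + 0.19104 + 0.50000 = 1.27206 bits

log₂(4) = 2.00000 bits

D_KL(P||U) = 2.00000 - 1.27206 = 0.72794 ≈ 0.7279 bits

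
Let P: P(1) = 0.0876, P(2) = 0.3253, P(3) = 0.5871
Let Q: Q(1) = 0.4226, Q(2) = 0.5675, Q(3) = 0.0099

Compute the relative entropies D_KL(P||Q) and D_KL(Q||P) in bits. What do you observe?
D_KL(P||Q) = 2.9980 bits, D_KL(Q||P) = 1.3567 bits. The two directions give different values (D_KL(P||Q) exceeds D_KL(Q||P) by 1.6413 bits): KL divergence is asymmetric.

D_KL(P||Q) = Σ P(x) log₂(P(x)/Q(x))

Computing term by term:
  P(1)·log₂(P(1)/Q(1)) = 0.0876·log₂(0.0876/0.4226) = -0.19888
  P(2)·log₂(P(2)/Q(2)) = 0.3253·log₂(0.3253/0.5675) = -0.26117
  P(3)·log₂(P(3)/Q(3)) = 0.5871·log₂(0.5871/0.0099) = 3.45804

D_KL(P||Q) = -0.19888 - 0.26117 + 3.45804 = 2.99799 ≈ 2.9980 bits

D_KL(Q||P) = Σ Q(x) log₂(Q(x)/P(x))

Computing term by term:
  Q(1)·log₂(Q(1)/P(1)) = 0.4226·log₂(0.4226/0.0876) = 0.95942
  Q(2)·log₂(Q(2)/P(2)) = 0.5675·log₂(0.5675/0.3253) = 0.45562
  Q(3)·log₂(Q(3)/P(3)) = 0.0099·log₂(0.0099/0.5871) = -0.05831

D_KL(Q||P) = 0.95942 + 0.45562 - 0.05831 = 1.35673 ≈ 1.3567 bits

These are NOT equal (difference: 1.6413 bits). KL divergence is asymmetric: D_KL(P||Q) ≠ D_KL(Q||P) in general.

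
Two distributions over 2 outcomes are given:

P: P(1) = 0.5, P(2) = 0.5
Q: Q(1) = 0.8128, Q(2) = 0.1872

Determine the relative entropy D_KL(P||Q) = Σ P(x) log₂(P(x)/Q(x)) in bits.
0.3582 bits

D_KL(P||Q) = Σ P(x) log₂(P(x)/Q(x))

Computing term by term:
  P(1)·log₂(P(1)/Q(1)) = 0.5·log₂(0.5/0.8128) = -0.35049
  P(2)·log₂(P(2)/Q(2)) = 0.5·log₂(0.5/0.1872) = 0.70867

D_KL(P||Q) = -0.35049 + 0.70867 = 0.35818 ≈ 0.3582 bits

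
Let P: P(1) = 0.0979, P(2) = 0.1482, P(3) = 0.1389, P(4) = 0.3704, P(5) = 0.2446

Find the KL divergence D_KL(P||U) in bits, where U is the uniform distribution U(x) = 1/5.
0.1623 bits

U(i) = 1/5 for all i

D_KL(P||U) = Σ P(x) log₂(P(x) / (1/5))
           = Σ P(x) log₂(P(x)) + log₂(5)
           = log₂(5) - H(P)

H(P) = -Σ P(x) log₂(P(x)):
  -P(1)·log₂(P(1)) = -(0.0979)·log₂(0.0979) = 0.32821
  -P(2)·log₂(P(2)) = -(0.1482)·log₂(0.1482) = 0.40820
  -P(3)·log₂(P(3)) = -(0.1389)·log₂(0.1389) = 0.39557
  -P(4)·log₂(P(4)) = -(0.3704)·log₂(0.3704) = 0.53073
  -P(5)·log₂(P(5)) = -(0.2446)·log₂(0.2446) = 0.49691
H(P) = 0.32821 + 0.40820 + 0.39557 + 0.53073 + 0.49691 = 2.15962 bits

log₂(5) = 2.32193 bits

D_KL(P||U) = 2.32193 - 2.15962 = 0.16231 ≈ 0.1623 bits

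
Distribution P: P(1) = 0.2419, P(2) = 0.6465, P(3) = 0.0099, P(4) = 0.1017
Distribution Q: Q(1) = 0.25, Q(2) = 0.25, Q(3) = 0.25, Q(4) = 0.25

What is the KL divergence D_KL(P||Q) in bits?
0.6966 bits

D_KL(P||Q) = Σ P(x) log₂(P(x)/Q(x))

Computing term by term:
  P(1)·log₂(P(1)/Q(1)) = 0.2419·log₂(0.2419/0.25) = -0.01149
  P(2)·log₂(P(2)/Q(2)) = 0.6465·log₂(0.6465/0.25) = 0.88617
  P(3)·log₂(P(3)/Q(3)) = 0.0099·log₂(0.0099/0.25) = -0.04612
  P(4)·log₂(P(4)/Q(4)) = 0.1017·log₂(0.1017/0.25) = -0.13197

D_KL(P||Q) = -0.01149 + 0.88617 - 0.04612 - 0.13197 = 0.69659 ≈ 0.6966 bits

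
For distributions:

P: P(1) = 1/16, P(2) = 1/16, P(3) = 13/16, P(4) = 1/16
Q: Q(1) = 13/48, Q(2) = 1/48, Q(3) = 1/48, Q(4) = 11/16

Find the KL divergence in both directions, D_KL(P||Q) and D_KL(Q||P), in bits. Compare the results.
D_KL(P||Q) = 4.0450 bits, D_KL(Q||P) = 2.8082 bits. D_KL(P||Q) is larger than D_KL(Q||P) by 1.2368 bits; the two directions differ.

D_KL(P||Q) = Σ P(x) log₂(P(x)/Q(x))

Computing term by term:
  P(1)·log₂(P(1)/Q(1)) = (1/16)·log₂((1/16)/(13/48)) = -0.13222
  P(2)·log₂(P(2)/Q(2)) = (1/16)·log₂((1/16)/(1/48)) = 0.09906
  P(3)·log₂(P(3)/Q(3)) = (13/16)·log₂((13/16)/(1/48)) = 4.29439
  P(4)·log₂(P(4)/Q(4)) = (1/16)·log₂((1/16)/(11/16)) = -0.21621

D_KL(P||Q) = -0.13222 + 0.09906 + 4.29439 - 0.21621 = 4.04502 ≈ 4.0450 bits

D_KL(Q||P) = Σ Q(x) log₂(Q(x)/P(x))

Computing term by term:
  Q(1)·log₂(Q(1)/P(1)) = (13/48)·log₂((13/48)/(1/16)) = 0.57294
  Q(2)·log₂(Q(2)/P(2)) = (1/48)·log₂((1/48)/(1/16)) = -0.03302
  Q(3)·log₂(Q(3)/P(3)) = (1/48)·log₂((1/48)/(13/16)) = -0.11011
  Q(4)·log₂(Q(4)/P(4)) = (11/16)·log₂((11/16)/(1/16)) = 2.37836

D_KL(Q||P) = 0.57294 - 0.03302 - 0.11011 + 2.37836 = 2.80817 ≈ 2.8082 bits

These are NOT equal (difference: 1.2368 bits). KL divergence is asymmetric: D_KL(P||Q) ≠ D_KL(Q||P) in general.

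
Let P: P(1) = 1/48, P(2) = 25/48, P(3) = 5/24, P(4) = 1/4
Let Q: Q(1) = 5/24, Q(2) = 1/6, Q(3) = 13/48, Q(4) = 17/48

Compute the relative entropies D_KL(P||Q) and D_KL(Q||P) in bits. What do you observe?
D_KL(P||Q) = 0.5825 bits, D_KL(Q||P) = 0.6986 bits. The two directions give different values (D_KL(Q||P) exceeds D_KL(P||Q) by 0.1161 bits): KL divergence is asymmetric.

D_KL(P||Q) = Σ P(x) log₂(P(x)/Q(x))

Computing term by term:
  P(1)·log₂(P(1)/Q(1)) = (1/48)·log₂((1/48)/(5/24)) = -0.06921
  P(2)·log₂(P(2)/Q(2)) = (25/48)·log₂((25/48)/(1/6)) = 0.85618
  P(3)·log₂(P(3)/Q(3)) = (5/24)·log₂((5/24)/(13/48)) = -0.07886
  P(4)·log₂(P(4)/Q(4)) = (1/4)·log₂((1/4)/(17/48)) = -0.12563

D_KL(P||Q) = -0.06921 + 0.85618 - 0.07886 - 0.12563 = 0.58248 ≈ 0.5825 bits

D_KL(Q||P) = Σ Q(x) log₂(Q(x)/P(x))

Computing term by term:
  Q(1)·log₂(Q(1)/P(1)) = (5/24)·log₂((5/24)/(1/48)) = 0.69207
  Q(2)·log₂(Q(2)/P(2)) = (1/6)·log₂((1/6)/(25/48)) = -0.27398
  Q(3)·log₂(Q(3)/P(3)) = (13/48)·log₂((13/48)/(5/24)) = 0.10251
  Q(4)·log₂(Q(4)/P(4)) = (17/48)·log₂((17/48)/(1/4)) = 0.17797

D_KL(Q||P) = 0.69207 - 0.27398 + 0.10251 + 0.17797 = 0.69857 ≈ 0.6986 bits

These are NOT equal (difference: 0.1161 bits). KL divergence is asymmetric: D_KL(P||Q) ≠ D_KL(Q||P) in general.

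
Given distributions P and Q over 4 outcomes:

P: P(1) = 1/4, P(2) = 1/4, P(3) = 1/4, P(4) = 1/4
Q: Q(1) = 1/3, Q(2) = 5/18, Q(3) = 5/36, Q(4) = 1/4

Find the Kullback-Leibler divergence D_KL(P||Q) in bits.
0.0702 bits

D_KL(P||Q) = Σ P(x) log₂(P(x)/Q(x))

Computing term by term:
  P(1)·log₂(P(1)/Q(1)) = (1/4)·log₂((1/4)/(1/3)) = -0.10376
  P(2)·log₂(P(2)/Q(2)) = (1/4)·log₂((1/4)/(5/18)) = -0.03800
  P(3)·log₂(P(3)/Q(3)) = (1/4)·log₂((1/4)/(5/36)) = 0.21200
  P(4)·log₂(P(4)/Q(4)) = (1/4)·log₂((1/4)/(1/4)) = 0.00000

D_KL(P||Q) = -0.10376 - 0.03800 + 0.21200 + 0.00000 = 0.07024 ≈ 0.0702 bits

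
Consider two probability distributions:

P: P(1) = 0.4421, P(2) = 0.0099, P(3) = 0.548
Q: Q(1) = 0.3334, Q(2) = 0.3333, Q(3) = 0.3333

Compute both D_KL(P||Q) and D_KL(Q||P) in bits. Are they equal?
D_KL(P||Q) = 0.5229 bits, D_KL(Q||P) = 1.3161 bits. No, they are not equal.

D_KL(P||Q) = Σ P(x) log₂(P(x)/Q(x))

Computing term by term:
  P(1)·log₂(P(1)/Q(1)) = 0.4421·log₂(0.4421/0.3334) = 0.17999
  P(2)·log₂(P(2)/Q(2)) = 0.0099·log₂(0.0099/0.3333) = -0.05023
  P(3)·log₂(P(3)/Q(3)) = 0.548·log₂(0.548/0.3333) = 0.39311

D_KL(P||Q) = 0.17999 - 0.05023 + 0.39311 = 0.52287 ≈ 0.5229 bits

D_KL(Q||P) = Σ Q(x) log₂(Q(x)/P(x))

Computing term by term:
  Q(1)·log₂(Q(1)/P(1)) = 0.3334·log₂(0.3334/0.4421) = -0.13573
  Q(2)·log₂(Q(2)/P(2)) = 0.3333·log₂(0.3333/0.0099) = 1.69091
  Q(3)·log₂(Q(3)/P(3)) = 0.3333·log₂(0.3333/0.548) = -0.23909

D_KL(Q||P) = -0.13573 + 1.69091 - 0.23909 = 1.31609 ≈ 1.3161 bits

These are NOT equal (difference: 0.7932 bits). KL divergence is asymmetric: D_KL(P||Q) ≠ D_KL(Q||P) in general.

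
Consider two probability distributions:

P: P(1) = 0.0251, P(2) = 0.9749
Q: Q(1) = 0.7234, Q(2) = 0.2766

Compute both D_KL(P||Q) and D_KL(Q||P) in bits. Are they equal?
D_KL(P||Q) = 1.6501 bits, D_KL(Q||P) = 3.0051 bits. No, they are not equal.

D_KL(P||Q) = Σ P(x) log₂(P(x)/Q(x))

Computing term by term:
  P(1)·log₂(P(1)/Q(1)) = 0.0251·log₂(0.0251/0.7234) = -0.12171
  P(2)·log₂(P(2)/Q(2)) = 0.9749·log₂(0.9749/0.2766) = 1.77184

D_KL(P||Q) = -0.12171 + 1.77184 = 1.65013 ≈ 1.6501 bits

D_KL(Q||P) = Σ Q(x) log₂(Q(x)/P(x))

Computing term by term:
  Q(1)·log₂(Q(1)/P(1)) = 0.7234·log₂(0.7234/0.0251) = 3.50779
  Q(2)·log₂(Q(2)/P(2)) = 0.2766·log₂(0.2766/0.9749) = -0.50271

D_KL(Q||P) = 3.50779 - 0.50271 = 3.00508 ≈ 3.0051 bits

These are NOT equal (difference: 1.3550 bits). KL divergence is asymmetric: D_KL(P||Q) ≠ D_KL(Q||P) in general.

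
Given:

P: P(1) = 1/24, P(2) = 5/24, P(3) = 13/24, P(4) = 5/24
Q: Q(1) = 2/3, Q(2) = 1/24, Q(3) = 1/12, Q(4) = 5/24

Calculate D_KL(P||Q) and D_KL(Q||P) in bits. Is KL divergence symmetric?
D_KL(P||Q) = 1.7798 bits, D_KL(Q||P) = 2.3449 bits. No, KL divergence is not symmetric.

D_KL(P||Q) = Σ P(x) log₂(P(x)/Q(x))

Computing term by term:
  P(1)·log₂(P(1)/Q(1)) = (1/24)·log₂((1/24)/(2/3)) = -0.16667
  P(2)·log₂(P(2)/Q(2)) = (5/24)·log₂((5/24)/(1/24)) = 0.48374
  P(3)·log₂(P(3)/Q(3)) = (13/24)·log₂((13/24)/(1/12)) = 1.46274
  P(4)·log₂(P(4)/Q(4)) = (5/24)·log₂((5/24)/(5/24)) = 0.00000

D_KL(P||Q) = -0.16667 + 0.48374 + 1.46274 + 0.00000 = 1.77981 ≈ 1.7798 bits

D_KL(Q||P) = Σ Q(x) log₂(Q(x)/P(x))

Computing term by term:
  Q(1)·log₂(Q(1)/P(1)) = (2/3)·log₂((2/3)/(1/24)) = 2.66667
  Q(2)·log₂(Q(2)/P(2)) = (1/24)·log₂((1/24)/(5/24)) = -0.09675
  Q(3)·log₂(Q(3)/P(3)) = (1/12)·log₂((1/12)/(13/24)) = -0.22504
  Q(4)·log₂(Q(4)/P(4)) = (5/24)·log₂((5/24)/(5/24)) = 0.00000

D_KL(Q||P) = 2.66667 - 0.09675 - 0.22504 + 0.00000 = 2.34488 ≈ 2.3449 bits

These are NOT equal (difference: 0.5651 bits). KL divergence is asymmetric: D_KL(P||Q) ≠ D_KL(Q||P) in general.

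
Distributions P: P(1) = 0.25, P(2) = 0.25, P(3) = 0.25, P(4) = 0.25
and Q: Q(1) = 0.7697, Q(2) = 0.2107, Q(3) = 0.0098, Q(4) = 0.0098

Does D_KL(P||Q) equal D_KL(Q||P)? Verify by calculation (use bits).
D_KL(P||Q) = 1.9926 bits, D_KL(Q||P) = 1.1052 bits. No — D_KL(P||Q) ≠ D_KL(Q||P) for this pair.

D_KL(P||Q) = Σ P(x) log₂(P(x)/Q(x))

Computing term by term:
  P(1)·log₂(P(1)/Q(1)) = 0.25·log₂(0.25/0.7697) = -0.40559
  P(2)·log₂(P(2)/Q(2)) = 0.25·log₂(0.25/0.2107) = 0.06168
  P(3)·log₂(P(3)/Q(3)) = 0.25·log₂(0.25/0.0098) = 1.16825
  P(4)·log₂(P(4)/Q(4)) = 0.25·log₂(0.25/0.0098) = 1.16825

D_KL(P||Q) = -0.40559 + 0.06168 + 1.16825 + 1.16825 = 1.99259 ≈ 1.9926 bits

D_KL(Q||P) = Σ Q(x) log₂(Q(x)/P(x))

Computing term by term:
  Q(1)·log₂(Q(1)/P(1)) = 0.7697·log₂(0.7697/0.25) = 1.24874
  Q(2)·log₂(Q(2)/P(2)) = 0.2107·log₂(0.2107/0.25) = -0.05199
  Q(3)·log₂(Q(3)/P(3)) = 0.0098·log₂(0.0098/0.25) = -0.04580
  Q(4)·log₂(Q(4)/P(4)) = 0.0098·log₂(0.0098/0.25) = -0.04580

D_KL(Q||P) = 1.24874 - 0.05199 - 0.04580 - 0.04580 = 1.10515 ≈ 1.1052 bits

These are NOT equal (difference: 0.8874 bits). KL divergence is asymmetric: D_KL(P||Q) ≠ D_KL(Q||P) in general.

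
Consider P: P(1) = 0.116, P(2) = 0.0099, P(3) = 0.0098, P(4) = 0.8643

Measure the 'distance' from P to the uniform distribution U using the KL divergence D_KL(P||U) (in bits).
1.3263 bits

U(i) = 1/4 for all i

D_KL(P||U) = Σ P(x) log₂(P(x) / (1/4))
           = Σ P(x) log₂(P(x)) + log₂(4)
           = log₂(4) - H(P)

H(P) = -Σ P(x) log₂(P(x)):
  -P(1)·log₂(P(1)) = -(0.116)·log₂(0.116) = 0.36051
  -P(2)·log₂(P(2)) = -(0.0099)·log₂(0.0099) = 0.06592
  -P(3)·log₂(P(3)) = -(0.0098)·log₂(0.0098) = 0.06540
  -P(4)·log₂(P(4)) = -(0.8643)·log₂(0.8643) = 0.18185
H(P) = 0.36051 + 0.06592 + 0.06540 + 0.18185 = 0.67368 bits

log₂(4) = 2.00000 bits

D_KL(P||U) = 2.00000 - 0.67368 = 1.32632 ≈ 1.3263 bits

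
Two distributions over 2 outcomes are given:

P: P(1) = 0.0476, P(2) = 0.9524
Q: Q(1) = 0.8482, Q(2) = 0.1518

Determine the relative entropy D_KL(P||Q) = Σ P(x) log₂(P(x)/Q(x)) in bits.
2.3255 bits

D_KL(P||Q) = Σ P(x) log₂(P(x)/Q(x))

Computing term by term:
  P(1)·log₂(P(1)/Q(1)) = 0.0476·log₂(0.0476/0.8482) = -0.19780
  P(2)·log₂(P(2)/Q(2)) = 0.9524·log₂(0.9524/0.1518) = 2.52328

D_KL(P||Q) = -0.19780 + 2.52328 = 2.32548 ≈ 2.3255 bits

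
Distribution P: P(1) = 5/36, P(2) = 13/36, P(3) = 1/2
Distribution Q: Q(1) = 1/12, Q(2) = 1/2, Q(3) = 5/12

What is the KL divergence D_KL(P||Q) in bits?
0.0643 bits

D_KL(P||Q) = Σ P(x) log₂(P(x)/Q(x))

Computing term by term:
  P(1)·log₂(P(1)/Q(1)) = (5/36)·log₂((5/36)/(1/12)) = 0.10236
  P(2)·log₂(P(2)/Q(2)) = (13/36)·log₂((13/36)/(1/2)) = -0.16954
  P(3)·log₂(P(3)/Q(3)) = (1/2)·log₂((1/2)/(5/12)) = 0.13152

D_KL(P||Q) = 0.10236 - 0.16954 + 0.13152 = 0.06434 ≈ 0.0643 bits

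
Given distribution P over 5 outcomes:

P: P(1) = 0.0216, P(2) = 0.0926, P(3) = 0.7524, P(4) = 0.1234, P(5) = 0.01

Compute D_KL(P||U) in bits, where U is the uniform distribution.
1.1368 bits

U(i) = 1/5 for all i

D_KL(P||U) = Σ P(x) log₂(P(x) / (1/5))
           = Σ P(x) log₂(P(x)) + log₂(5)
           = log₂(5) - H(P)

H(P) = -Σ P(x) log₂(P(x)):
  -P(1)·log₂(P(1)) = -(0.0216)·log₂(0.0216) = 0.11951
  -P(2)·log₂(P(2)) = -(0.0926)·log₂(0.0926) = 0.31788
  -P(3)·log₂(P(3)) = -(0.7524)·log₂(0.7524) = 0.30881
  -P(4)·log₂(P(4)) = -(0.1234)·log₂(0.1234) = 0.37249
  -P(5)·log₂(P(5)) = -(0.01)·log₂(0.01) = 0.06644
H(P) = 0.11951 + 0.31788 + 0.30881 + 0.37249 + 0.06644 = 1.18513 bits

log₂(5) = 2.32193 bits

D_KL(P||U) = 2.32193 - 1.18513 = 1.13680 ≈ 1.1368 bits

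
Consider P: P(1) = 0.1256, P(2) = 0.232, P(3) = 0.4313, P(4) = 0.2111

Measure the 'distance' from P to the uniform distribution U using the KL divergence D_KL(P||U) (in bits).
0.1381 bits

U(i) = 1/4 for all i

D_KL(P||U) = Σ P(x) log₂(P(x) / (1/4))
           = Σ P(x) log₂(P(x)) + log₂(4)
           = log₂(4) - H(P)

H(P) = -Σ P(x) log₂(P(x)):
  -P(1)·log₂(P(1)) = -(0.1256)·log₂(0.1256) = 0.37593
  -P(2)·log₂(P(2)) = -(0.232)·log₂(0.232) = 0.48901
  -P(3)·log₂(P(3)) = -(0.4313)·log₂(0.4313) = 0.52327
  -P(4)·log₂(P(4)) = -(0.2111)·log₂(0.2111) = 0.47371
H(P) = 0.37593 + 0.48901 + 0.52327 + 0.47371 = 1.86192 bits

log₂(4) = 2.00000 bits

D_KL(P||U) = 2.00000 - 1.86192 = 0.13808 ≈ 0.1381 bits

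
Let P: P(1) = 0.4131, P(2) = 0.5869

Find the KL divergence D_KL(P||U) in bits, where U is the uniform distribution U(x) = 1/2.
0.0219 bits

U(i) = 1/2 for all i

D_KL(P||U) = Σ P(x) log₂(P(x) / (1/2))
           = Σ P(x) log₂(P(x)) + log₂(2)
           = log₂(2) - H(P)

H(P) = -Σ P(x) log₂(P(x)):
  -P(1)·log₂(P(1)) = -(0.4131)·log₂(0.4131) = 0.52688
  -P(2)·log₂(P(2)) = -(0.5869)·log₂(0.5869) = 0.45122
H(P) = 0.52688 + 0.45122 = 0.97810 bits

log₂(2) = 1.00000 bits

D_KL(P||U) = 1.00000 - 0.97810 = 0.02190 ≈ 0.0219 bits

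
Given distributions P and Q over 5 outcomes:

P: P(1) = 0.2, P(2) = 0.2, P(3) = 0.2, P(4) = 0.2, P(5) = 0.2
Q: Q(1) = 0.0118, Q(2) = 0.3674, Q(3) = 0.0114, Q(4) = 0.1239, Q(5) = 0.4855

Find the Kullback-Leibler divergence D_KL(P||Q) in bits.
1.3500 bits

D_KL(P||Q) = Σ P(x) log₂(P(x)/Q(x))

Computing term by term:
  P(1)·log₂(P(1)/Q(1)) = 0.2·log₂(0.2/0.0118) = 0.81663
  P(2)·log₂(P(2)/Q(2)) = 0.2·log₂(0.2/0.3674) = -0.17547
  P(3)·log₂(P(3)/Q(3)) = 0.2·log₂(0.2/0.0114) = 0.82658
  P(4)·log₂(P(4)/Q(4)) = 0.2·log₂(0.2/0.1239) = 0.13816
  P(5)·log₂(P(5)/Q(5)) = 0.2·log₂(0.2/0.4855) = -0.25589

D_KL(P||Q) = 0.81663 - 0.17547 + 0.82658 + 0.13816 - 0.25589 = 1.35001 ≈ 1.3500 bits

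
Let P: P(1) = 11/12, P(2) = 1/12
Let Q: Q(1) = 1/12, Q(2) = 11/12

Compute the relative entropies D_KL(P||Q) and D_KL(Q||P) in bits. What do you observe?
D_KL(P||Q) = 2.8829 bits, D_KL(Q||P) = 2.8829 bits. The two directions give the same value here, because Q is a self-inverse relabeling of P; in general KL divergence is asymmetric.

D_KL(P||Q) = Σ P(x) log₂(P(x)/Q(x))

Computing term by term:
  P(1)·log₂(P(1)/Q(1)) = (11/12)·log₂((11/12)/(1/12)) = 3.17115
  P(2)·log₂(P(2)/Q(2)) = (1/12)·log₂((1/12)/(11/12)) = -0.28829

D_KL(P||Q) = 3.17115 - 0.28829 = 2.88286 ≈ 2.8829 bits

D_KL(Q||P) = Σ Q(x) log₂(Q(x)/P(x))

Computing term by term:
  Q(1)·log₂(Q(1)/P(1)) = (1/12)·log₂((1/12)/(11/12)) = -0.28829
  Q(2)·log₂(Q(2)/P(2)) = (11/12)·log₂((11/12)/(1/12)) = 3.17115

D_KL(Q||P) = -0.28829 + 3.17115 = 2.88286 ≈ 2.8829 bits

These ARE equal here. Q is P with outcomes relabeled (Q(1) = P(2), Q(2) = P(1)) by a relabeling that is its own inverse, so the two sums contain exactly the same terms in a different order. This is a special case — KL divergence is not symmetric in general: D_KL(P||Q) ≠ D_KL(Q||P) for most P, Q.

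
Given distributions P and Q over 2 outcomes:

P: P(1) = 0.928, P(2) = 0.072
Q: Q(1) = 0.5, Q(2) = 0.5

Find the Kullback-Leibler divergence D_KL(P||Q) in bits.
0.6267 bits

D_KL(P||Q) = Σ P(x) log₂(P(x)/Q(x))

Computing term by term:
  P(1)·log₂(P(1)/Q(1)) = 0.928·log₂(0.928/0.5) = 0.82796
  P(2)·log₂(P(2)/Q(2)) = 0.072·log₂(0.072/0.5) = -0.20130

D_KL(P||Q) = 0.82796 - 0.20130 = 0.62666 ≈ 0.6267 bits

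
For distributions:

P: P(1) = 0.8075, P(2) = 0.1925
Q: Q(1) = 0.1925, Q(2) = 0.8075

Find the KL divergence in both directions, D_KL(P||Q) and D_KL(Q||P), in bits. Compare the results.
D_KL(P||Q) = 1.2722 bits, D_KL(Q||P) = 1.2722 bits. The two directions give exactly the same value for this pair.

D_KL(P||Q) = Σ P(x) log₂(P(x)/Q(x))

Computing term by term:
  P(1)·log₂(P(1)/Q(1)) = 0.8075·log₂(0.8075/0.1925) = 1.67040
  P(2)·log₂(P(2)/Q(2)) = 0.1925·log₂(0.1925/0.8075) = -0.39821

D_KL(P||Q) = 1.67040 - 0.39821 = 1.27219 ≈ 1.2722 bits

D_KL(Q||P) = Σ Q(x) log₂(Q(x)/P(x))

Computing term by term:
  Q(1)·log₂(Q(1)/P(1)) = 0.1925·log₂(0.1925/0.8075) = -0.39821
  Q(2)·log₂(Q(2)/P(2)) = 0.8075·log₂(0.8075/0.1925) = 1.67040

D_KL(Q||P) = -0.39821 + 1.67040 = 1.27219 ≈ 1.2722 bits

These ARE equal here. Q is P with outcomes relabeled (Q(1) = P(2), Q(2) = P(1)) by a relabeling that is its own inverse, so the two sums contain exactly the same terms in a different order. This is a special case — KL divergence is not symmetric in general: D_KL(P||Q) ≠ D_KL(Q||P) for most P, Q.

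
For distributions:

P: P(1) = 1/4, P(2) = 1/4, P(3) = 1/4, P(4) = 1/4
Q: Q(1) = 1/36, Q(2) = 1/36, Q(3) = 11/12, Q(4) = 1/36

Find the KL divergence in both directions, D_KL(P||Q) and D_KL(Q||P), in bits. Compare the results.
D_KL(P||Q) = 1.9088 bits, D_KL(Q||P) = 1.4541 bits. D_KL(P||Q) is larger than D_KL(Q||P) by 0.4547 bits; the two directions differ.

D_KL(P||Q) = Σ P(x) log₂(P(x)/Q(x))

Computing term by term:
  P(1)·log₂(P(1)/Q(1)) = (1/4)·log₂((1/4)/(1/36)) = 0.79248
  P(2)·log₂(P(2)/Q(2)) = (1/4)·log₂((1/4)/(1/36)) = 0.79248
  P(3)·log₂(P(3)/Q(3)) = (1/4)·log₂((1/4)/(11/12)) = -0.46862
  P(4)·log₂(P(4)/Q(4)) = (1/4)·log₂((1/4)/(1/36)) = 0.79248

D_KL(P||Q) = 0.79248 + 0.79248 - 0.46862 + 0.79248 = 1.90882 ≈ 1.9088 bits

D_KL(Q||P) = Σ Q(x) log₂(Q(x)/P(x))

Computing term by term:
  Q(1)·log₂(Q(1)/P(1)) = (1/36)·log₂((1/36)/(1/4)) = -0.08805
  Q(2)·log₂(Q(2)/P(2)) = (1/36)·log₂((1/36)/(1/4)) = -0.08805
  Q(3)·log₂(Q(3)/P(3)) = (11/12)·log₂((11/12)/(1/4)) = 1.71826
  Q(4)·log₂(Q(4)/P(4)) = (1/36)·log₂((1/36)/(1/4)) = -0.08805

D_KL(Q||P) = -0.08805 - 0.08805 + 1.71826 - 0.08805 = 1.45411 ≈ 1.4541 bits

These are NOT equal (difference: 0.4547 bits). KL divergence is asymmetric: D_KL(P||Q) ≠ D_KL(Q||P) in general.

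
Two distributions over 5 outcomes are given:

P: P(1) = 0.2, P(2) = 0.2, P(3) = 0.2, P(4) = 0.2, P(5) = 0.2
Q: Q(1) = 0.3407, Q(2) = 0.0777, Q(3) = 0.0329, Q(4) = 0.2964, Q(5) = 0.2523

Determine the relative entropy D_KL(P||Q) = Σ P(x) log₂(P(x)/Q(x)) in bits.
0.4593 bits

D_KL(P||Q) = Σ P(x) log₂(P(x)/Q(x))

Computing term by term:
  P(1)·log₂(P(1)/Q(1)) = 0.2·log₂(0.2/0.3407) = -0.15370
  P(2)·log₂(P(2)/Q(2)) = 0.2·log₂(0.2/0.0777) = 0.27280
  P(3)·log₂(P(3)/Q(3)) = 0.2·log₂(0.2/0.0329) = 0.52077
  P(4)·log₂(P(4)/Q(4)) = 0.2·log₂(0.2/0.2964) = -0.11351
  P(5)·log₂(P(5)/Q(5)) = 0.2·log₂(0.2/0.2523) = -0.06703

D_KL(P||Q) = -0.15370 + 0.27280 + 0.52077 - 0.11351 - 0.06703 = 0.45933 ≈ 0.4593 bits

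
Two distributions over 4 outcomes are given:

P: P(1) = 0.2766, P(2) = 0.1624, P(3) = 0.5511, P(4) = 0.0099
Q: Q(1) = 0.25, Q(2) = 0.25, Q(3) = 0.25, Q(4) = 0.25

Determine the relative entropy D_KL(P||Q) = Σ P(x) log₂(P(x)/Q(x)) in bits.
0.5216 bits

D_KL(P||Q) = Σ P(x) log₂(P(x)/Q(x))

Computing term by term:
  P(1)·log₂(P(1)/Q(1)) = 0.2766·log₂(0.2766/0.25) = 0.04035
  P(2)·log₂(P(2)/Q(2)) = 0.1624·log₂(0.1624/0.25) = -0.10107
  P(3)·log₂(P(3)/Q(3)) = 0.5511·log₂(0.5511/0.25) = 0.62847
  P(4)·log₂(P(4)/Q(4)) = 0.0099·log₂(0.0099/0.25) = -0.04612

D_KL(P||Q) = 0.04035 - 0.10107 + 0.62847 - 0.04612 = 0.52163 ≈ 0.5216 bits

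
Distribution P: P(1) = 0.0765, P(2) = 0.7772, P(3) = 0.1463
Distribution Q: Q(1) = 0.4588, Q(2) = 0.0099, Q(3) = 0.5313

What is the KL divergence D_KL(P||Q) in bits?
4.4223 bits

D_KL(P||Q) = Σ P(x) log₂(P(x)/Q(x))

Computing term by term:
  P(1)·log₂(P(1)/Q(1)) = 0.0765·log₂(0.0765/0.4588) = -0.19770
  P(2)·log₂(P(2)/Q(2)) = 0.7772·log₂(0.7772/0.0099) = 4.89225
  P(3)·log₂(P(3)/Q(3)) = 0.1463·log₂(0.1463/0.5313) = -0.27221

D_KL(P||Q) = -0.19770 + 4.89225 - 0.27221 = 4.42234 ≈ 4.4223 bits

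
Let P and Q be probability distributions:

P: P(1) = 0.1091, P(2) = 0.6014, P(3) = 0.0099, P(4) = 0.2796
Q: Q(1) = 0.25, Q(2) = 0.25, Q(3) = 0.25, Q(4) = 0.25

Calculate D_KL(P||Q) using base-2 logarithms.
0.6301 bits

D_KL(P||Q) = Σ P(x) log₂(P(x)/Q(x))

Computing term by term:
  P(1)·log₂(P(1)/Q(1)) = 0.1091·log₂(0.1091/0.25) = -0.13051
  P(2)·log₂(P(2)/Q(2)) = 0.6014·log₂(0.6014/0.25) = 0.76161
  P(3)·log₂(P(3)/Q(3)) = 0.0099·log₂(0.0099/0.25) = -0.04612
  P(4)·log₂(P(4)/Q(4)) = 0.2796·log₂(0.2796/0.25) = 0.04514

D_KL(P||Q) = -0.13051 + 0.76161 - 0.04612 + 0.04514 = 0.63012 ≈ 0.6301 bits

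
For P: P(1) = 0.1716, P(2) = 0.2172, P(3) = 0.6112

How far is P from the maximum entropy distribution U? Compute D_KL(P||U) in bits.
0.2360 bits

U(i) = 1/3 for all i

D_KL(P||U) = Σ P(x) log₂(P(x) / (1/3))
           = Σ P(x) log₂(P(x)) + log₂(3)
           = log₂(3) - H(P)

H(P) = -Σ P(x) log₂(P(x)):
  -P(1)·log₂(P(1)) = -(0.1716)·log₂(0.1716) = 0.43636
  -P(2)·log₂(P(2)) = -(0.2172)·log₂(0.2172) = 0.47847
  -P(3)·log₂(P(3)) = -(0.6112)·log₂(0.6112) = 0.43413
H(P) = 0.43636 + 0.47847 + 0.43413 = 1.34896 bits

log₂(3) = 1.58496 bits

D_KL(P||U) = 1.58496 - 1.34896 = 0.23600 ≈ 0.2360 bits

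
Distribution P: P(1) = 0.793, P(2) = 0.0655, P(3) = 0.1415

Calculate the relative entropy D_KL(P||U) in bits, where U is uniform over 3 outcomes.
0.6629 bits

U(i) = 1/3 for all i

D_KL(P||U) = Σ P(x) log₂(P(x) / (1/3))
           = Σ P(x) log₂(P(x)) + log₂(3)
           = log₂(3) - H(P)

H(P) = -Σ P(x) log₂(P(x)):
  -P(1)·log₂(P(1)) = -(0.793)·log₂(0.793) = 0.26534
  -P(2)·log₂(P(2)) = -(0.0655)·log₂(0.0655) = 0.25757
  -P(3)·log₂(P(3)) = -(0.1415)·log₂(0.1415) = 0.39919
H(P) = 0.26534 + 0.25757 + 0.39919 = 0.92210 bits

log₂(3) = 1.58496 bits

D_KL(P||U) = 1.58496 - 0.92210 = 0.66286 ≈ 0.6629 bits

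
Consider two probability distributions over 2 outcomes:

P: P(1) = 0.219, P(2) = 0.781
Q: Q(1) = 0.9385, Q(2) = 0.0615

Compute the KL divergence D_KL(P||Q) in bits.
2.4039 bits

D_KL(P||Q) = Σ P(x) log₂(P(x)/Q(x))

Computing term by term:
  P(1)·log₂(P(1)/Q(1)) = 0.219·log₂(0.219/0.9385) = -0.45977
  P(2)·log₂(P(2)/Q(2)) = 0.781·log₂(0.781/0.0615) = 2.86366

D_KL(P||Q) = -0.45977 + 2.86366 = 2.40389 ≈ 2.4039 bits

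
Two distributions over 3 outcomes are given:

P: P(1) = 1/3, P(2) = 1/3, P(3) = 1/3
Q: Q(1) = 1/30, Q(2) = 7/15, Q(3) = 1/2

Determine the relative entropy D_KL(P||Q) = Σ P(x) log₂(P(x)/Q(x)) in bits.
0.7505 bits

D_KL(P||Q) = Σ P(x) log₂(P(x)/Q(x))

Computing term by term:
  P(1)·log₂(P(1)/Q(1)) = (1/3)·log₂((1/3)/(1/30)) = 1.10731
  P(2)·log₂(P(2)/Q(2)) = (1/3)·log₂((1/3)/(7/15)) = -0.16181
  P(3)·log₂(P(3)/Q(3)) = (1/3)·log₂((1/3)/(1/2)) = -0.19499

D_KL(P||Q) = 1.10731 - 0.16181 - 0.19499 = 0.75051 ≈ 0.7505 bits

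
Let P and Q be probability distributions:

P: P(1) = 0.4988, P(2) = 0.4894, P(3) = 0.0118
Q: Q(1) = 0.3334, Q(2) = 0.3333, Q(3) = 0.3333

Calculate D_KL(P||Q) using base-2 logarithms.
0.5043 bits

D_KL(P||Q) = Σ P(x) log₂(P(x)/Q(x))

Computing term by term:
  P(1)·log₂(P(1)/Q(1)) = 0.4988·log₂(0.4988/0.3334) = 0.28991
  P(2)·log₂(P(2)/Q(2)) = 0.4894·log₂(0.4894/0.3333) = 0.27122
  P(3)·log₂(P(3)/Q(3)) = 0.0118·log₂(0.0118/0.3333) = -0.05688

D_KL(P||Q) = 0.28991 + 0.27122 - 0.05688 = 0.50425 ≈ 0.5043 bits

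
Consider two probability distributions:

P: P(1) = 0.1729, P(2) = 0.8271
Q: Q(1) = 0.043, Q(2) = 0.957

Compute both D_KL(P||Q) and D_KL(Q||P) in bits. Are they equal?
D_KL(P||Q) = 0.1730 bits, D_KL(Q||P) = 0.1151 bits. No, they are not equal.

D_KL(P||Q) = Σ P(x) log₂(P(x)/Q(x))

Computing term by term:
  P(1)·log₂(P(1)/Q(1)) = 0.1729·log₂(0.1729/0.043) = 0.34710
  P(2)·log₂(P(2)/Q(2)) = 0.8271·log₂(0.8271/0.957) = -0.17407

D_KL(P||Q) = 0.34710 - 0.17407 = 0.17303 ≈ 0.1730 bits

D_KL(Q||P) = Σ Q(x) log₂(Q(x)/P(x))

Computing term by term:
  Q(1)·log₂(Q(1)/P(1)) = 0.043·log₂(0.043/0.1729) = -0.08632
  Q(2)·log₂(Q(2)/P(2)) = 0.957·log₂(0.957/0.8271) = 0.20141

D_KL(Q||P) = -0.08632 + 0.20141 = 0.11509 ≈ 0.1151 bits

These are NOT equal (difference: 0.0579 bits). KL divergence is asymmetric: D_KL(P||Q) ≠ D_KL(Q||P) in general.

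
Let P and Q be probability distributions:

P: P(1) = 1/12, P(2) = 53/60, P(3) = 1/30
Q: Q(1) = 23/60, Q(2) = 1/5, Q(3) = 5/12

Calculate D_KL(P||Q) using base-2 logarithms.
1.5880 bits

D_KL(P||Q) = Σ P(x) log₂(P(x)/Q(x))

Computing term by term:
  P(1)·log₂(P(1)/Q(1)) = (1/12)·log₂((1/12)/(23/60)) = -0.18347
  P(2)·log₂(P(2)/Q(2)) = (53/60)·log₂((53/60)/(1/5)) = 1.89295
  P(3)·log₂(P(3)/Q(3)) = (1/30)·log₂((1/30)/(5/12)) = -0.12146

D_KL(P||Q) = -0.18347 + 1.89295 - 0.12146 = 1.58802 ≈ 1.5880 bits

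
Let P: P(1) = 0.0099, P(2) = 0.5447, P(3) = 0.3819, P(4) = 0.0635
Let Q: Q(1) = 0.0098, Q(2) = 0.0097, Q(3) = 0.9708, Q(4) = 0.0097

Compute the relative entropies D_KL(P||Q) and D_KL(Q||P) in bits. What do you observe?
D_KL(P||Q) = 2.8237 bits, D_KL(Q||P) = 1.2239 bits. The two directions give different values (D_KL(P||Q) exceeds D_KL(Q||P) by 1.5998 bits): KL divergence is asymmetric.

D_KL(P||Q) = Σ P(x) log₂(P(x)/Q(x))

Computing term by term:
  P(1)·log₂(P(1)/Q(1)) = 0.0099·log₂(0.0099/0.0098) = 0.00015
  P(2)·log₂(P(2)/Q(2)) = 0.5447·log₂(0.5447/0.0097) = 3.16543
  P(3)·log₂(P(3)/Q(3)) = 0.3819·log₂(0.3819/0.9708) = -0.51403
  P(4)·log₂(P(4)/Q(4)) = 0.0635·log₂(0.0635/0.0097) = 0.17213

D_KL(P||Q) = 0.00015 + 3.16543 - 0.51403 + 0.17213 = 2.82368 ≈ 2.8237 bits

D_KL(Q||P) = Σ Q(x) log₂(Q(x)/P(x))

Computing term by term:
  Q(1)·log₂(Q(1)/P(1)) = 0.0098·log₂(0.0098/0.0099) = -0.00014
  Q(2)·log₂(Q(2)/P(2)) = 0.0097·log₂(0.0097/0.5447) = -0.05637
  Q(3)·log₂(Q(3)/P(3)) = 0.9708·log₂(0.9708/0.3819) = 1.30668
  Q(4)·log₂(Q(4)/P(4)) = 0.0097·log₂(0.0097/0.0635) = -0.02629

D_KL(Q||P) = -0.00014 - 0.05637 + 1.30668 - 0.02629 = 1.22388 ≈ 1.2239 bits

These are NOT equal (difference: 1.5998 bits). KL divergence is asymmetric: D_KL(P||Q) ≠ D_KL(Q||P) in general.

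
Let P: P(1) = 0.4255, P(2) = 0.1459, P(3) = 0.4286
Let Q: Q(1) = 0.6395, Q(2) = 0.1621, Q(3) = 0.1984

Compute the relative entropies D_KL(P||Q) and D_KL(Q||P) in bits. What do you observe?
D_KL(P||Q) = 0.2040 bits, D_KL(Q||P) = 0.1800 bits. The two directions give different values (D_KL(P||Q) exceeds D_KL(Q||P) by 0.0240 bits): KL divergence is asymmetric.

D_KL(P||Q) = Σ P(x) log₂(P(x)/Q(x))

Computing term by term:
  P(1)·log₂(P(1)/Q(1)) = 0.4255·log₂(0.4255/0.6395) = -0.25010
  P(2)·log₂(P(2)/Q(2)) = 0.1459·log₂(0.1459/0.1621) = -0.02216
  P(3)·log₂(P(3)/Q(3)) = 0.4286·log₂(0.4286/0.1984) = 0.47627

D_KL(P||Q) = -0.25010 - 0.02216 + 0.47627 = 0.20401 ≈ 0.2040 bits

D_KL(Q||P) = Σ Q(x) log₂(Q(x)/P(x))

Computing term by term:
  Q(1)·log₂(Q(1)/P(1)) = 0.6395·log₂(0.6395/0.4255) = 0.37589
  Q(2)·log₂(Q(2)/P(2)) = 0.1621·log₂(0.1621/0.1459) = 0.02462
  Q(3)·log₂(Q(3)/P(3)) = 0.1984·log₂(0.1984/0.4286) = -0.22047

D_KL(Q||P) = 0.37589 + 0.02462 - 0.22047 = 0.18004 ≈ 0.1800 bits

These are NOT equal (difference: 0.0240 bits). KL divergence is asymmetric: D_KL(P||Q) ≠ D_KL(Q||P) in general.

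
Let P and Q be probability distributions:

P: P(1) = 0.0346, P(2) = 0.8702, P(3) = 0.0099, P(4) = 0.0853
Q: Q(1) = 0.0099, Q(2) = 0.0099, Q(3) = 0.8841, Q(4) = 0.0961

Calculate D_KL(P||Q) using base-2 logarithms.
5.6032 bits

D_KL(P||Q) = Σ P(x) log₂(P(x)/Q(x))

Computing term by term:
  P(1)·log₂(P(1)/Q(1)) = 0.0346·log₂(0.0346/0.0099) = 0.06246
  P(2)·log₂(P(2)/Q(2)) = 0.8702·log₂(0.8702/0.0099) = 5.61956
  P(3)·log₂(P(3)/Q(3)) = 0.0099·log₂(0.0099/0.8841) = -0.06416
  P(4)·log₂(P(4)/Q(4)) = 0.0853·log₂(0.0853/0.0961) = -0.01467

D_KL(P||Q) = 0.06246 + 5.61956 - 0.06416 - 0.01467 = 5.60319 ≈ 5.6032 bits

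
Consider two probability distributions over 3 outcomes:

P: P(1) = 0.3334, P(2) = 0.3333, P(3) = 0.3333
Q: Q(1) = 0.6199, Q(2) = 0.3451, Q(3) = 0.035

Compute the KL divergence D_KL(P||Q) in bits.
0.7686 bits

D_KL(P||Q) = Σ P(x) log₂(P(x)/Q(x))

Computing term by term:
  P(1)·log₂(P(1)/Q(1)) = 0.3334·log₂(0.3334/0.6199) = -0.29832
  P(2)·log₂(P(2)/Q(2)) = 0.3333·log₂(0.3333/0.3451) = -0.01673
  P(3)·log₂(P(3)/Q(3)) = 0.3333·log₂(0.3333/0.035) = 1.08369

D_KL(P||Q) = -0.29832 - 0.01673 + 1.08369 = 0.76864 ≈ 0.7686 bits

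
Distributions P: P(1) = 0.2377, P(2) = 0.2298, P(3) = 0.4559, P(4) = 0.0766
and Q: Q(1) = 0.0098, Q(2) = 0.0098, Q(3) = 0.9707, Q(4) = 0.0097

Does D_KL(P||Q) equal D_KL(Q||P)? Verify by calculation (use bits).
D_KL(P||Q) = 1.8707 bits, D_KL(Q||P) = 0.9398 bits. No — D_KL(P||Q) ≠ D_KL(Q||P) for this pair.

D_KL(P||Q) = Σ P(x) log₂(P(x)/Q(x))

Computing term by term:
  P(1)·log₂(P(1)/Q(1)) = 0.2377·log₂(0.2377/0.0098) = 1.09347
  P(2)·log₂(P(2)/Q(2)) = 0.2298·log₂(0.2298/0.0098) = 1.04592
  P(3)·log₂(P(3)/Q(3)) = 0.4559·log₂(0.4559/0.9707) = -0.49707
  P(4)·log₂(P(4)/Q(4)) = 0.0766·log₂(0.0766/0.0097) = 0.22837

D_KL(P||Q) = 1.09347 + 1.04592 - 0.49707 + 0.22837 = 1.87069 ≈ 1.8707 bits

D_KL(Q||P) = Σ Q(x) log₂(Q(x)/P(x))

Computing term by term:
  Q(1)·log₂(Q(1)/P(1)) = 0.0098·log₂(0.0098/0.2377) = -0.04508
  Q(2)·log₂(Q(2)/P(2)) = 0.0098·log₂(0.0098/0.2298) = -0.04460
  Q(3)·log₂(Q(3)/P(3)) = 0.9707·log₂(0.9707/0.4559) = 1.05836
  Q(4)·log₂(Q(4)/P(4)) = 0.0097·log₂(0.0097/0.0766) = -0.02892

D_KL(Q||P) = -0.04508 - 0.04460 + 1.05836 - 0.02892 = 0.93976 ≈ 0.9398 bits

These are NOT equal (difference: 0.9309 bits). KL divergence is asymmetric: D_KL(P||Q) ≠ D_KL(Q||P) in general.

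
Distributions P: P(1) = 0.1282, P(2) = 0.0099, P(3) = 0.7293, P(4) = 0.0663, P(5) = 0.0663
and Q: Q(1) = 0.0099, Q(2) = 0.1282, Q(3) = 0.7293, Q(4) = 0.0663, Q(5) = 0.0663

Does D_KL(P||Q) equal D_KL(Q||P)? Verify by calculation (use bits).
D_KL(P||Q) = 0.4371 bits, D_KL(Q||P) = 0.4371 bits. Yes — for this pair D_KL(P||Q) = D_KL(Q||P).

D_KL(P||Q) = Σ P(x) log₂(P(x)/Q(x))

Computing term by term:
  P(1)·log₂(P(1)/Q(1)) = 0.1282·log₂(0.1282/0.0099) = 0.47368
  P(2)·log₂(P(2)/Q(2)) = 0.0099·log₂(0.0099/0.1282) = -0.03658
  P(3)·log₂(P(3)/Q(3)) = 0.7293·log₂(0.7293/0.7293) = 0.00000
  P(4)·log₂(P(4)/Q(4)) = 0.0663·log₂(0.0663/0.0663) = 0.00000
  P(5)·log₂(P(5)/Q(5)) = 0.0663·log₂(0.0663/0.0663) = 0.00000

D_KL(P||Q) = 0.47368 - 0.03658 + 0.00000 + 0.00000 + 0.00000 = 0.43710 ≈ 0.4371 bits

D_KL(Q||P) = Σ Q(x) log₂(Q(x)/P(x))

Computing term by term:
  Q(1)·log₂(Q(1)/P(1)) = 0.0099·log₂(0.0099/0.1282) = -0.03658
  Q(2)·log₂(Q(2)/P(2)) = 0.1282·log₂(0.1282/0.0099) = 0.47368
  Q(3)·log₂(Q(3)/P(3)) = 0.7293·log₂(0.7293/0.7293) = 0.00000
  Q(4)·log₂(Q(4)/P(4)) = 0.0663·log₂(0.0663/0.0663) = 0.00000
  Q(5)·log₂(Q(5)/P(5)) = 0.0663·log₂(0.0663/0.0663) = 0.00000

D_KL(Q||P) = -0.03658 + 0.47368 + 0.00000 + 0.00000 + 0.00000 = 0.43710 ≈ 0.4371 bits

These ARE equal here. Q is P with outcomes relabeled (Q(1) = P(2), Q(2) = P(1)) by a relabeling that is its own inverse, so the two sums contain exactly the same terms in a different order. This is a special case — KL divergence is not symmetric in general: D_KL(P||Q) ≠ D_KL(Q||P) for most P, Q.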